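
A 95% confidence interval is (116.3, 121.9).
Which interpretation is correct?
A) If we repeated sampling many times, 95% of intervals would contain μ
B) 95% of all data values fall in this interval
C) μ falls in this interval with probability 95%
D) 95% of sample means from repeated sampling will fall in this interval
A

A) Correct — this is the frequentist long-run coverage interpretation.
B) Wrong — a CI is about the parameter μ, not individual data values.
C) Wrong — μ is fixed; the randomness lives in the interval, not in μ.
D) Wrong — coverage applies to intervals containing μ, not to future x̄ values.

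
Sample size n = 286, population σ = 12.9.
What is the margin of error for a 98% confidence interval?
Margin of error = 1.77

Margin of error = z* · σ/√n
= 2.326 · 12.9/√286
= 2.326 · 12.9/16.9115
= 1.77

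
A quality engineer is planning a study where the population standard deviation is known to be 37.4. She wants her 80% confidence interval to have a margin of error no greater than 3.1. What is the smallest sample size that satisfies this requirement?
n ≥ 240

For margin E ≤ 3.1:
n ≥ (z* · σ / E)²
n ≥ (1.282 · 37.4 / 3.1)²
n ≥ 239.22

Minimum n = 240 (rounding up)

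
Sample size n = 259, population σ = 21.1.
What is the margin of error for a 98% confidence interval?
Margin of error = 3.05

Margin of error = z* · σ/√n
= 2.326 · 21.1/√259
= 2.326 · 21.1/16.0935
= 3.05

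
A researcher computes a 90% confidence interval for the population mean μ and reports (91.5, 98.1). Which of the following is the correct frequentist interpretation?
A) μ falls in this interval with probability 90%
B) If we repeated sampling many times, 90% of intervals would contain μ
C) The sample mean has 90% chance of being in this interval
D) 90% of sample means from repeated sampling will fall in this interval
B

A) Wrong — μ is fixed; the randomness lives in the interval, not in μ.
B) Correct — this is the frequentist long-run coverage interpretation.
C) Wrong — x̄ is observed and sits in the interval by construction.
D) Wrong — coverage applies to intervals containing μ, not to future x̄ values.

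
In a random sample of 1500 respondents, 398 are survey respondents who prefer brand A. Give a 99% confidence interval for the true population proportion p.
(0.236, 0.295)

Proportion CI:
p̂ = 398/1500 = 0.26533
SE = √(p̂(1-p̂)/n) = √(0.26533 · 0.73467 / 1500) = 0.01140

z* = 2.576
Margin = z* · SE = 2.576 · 0.01140 = 0.0294

CI: 0.26533 ± 0.0294 = (0.236, 0.295)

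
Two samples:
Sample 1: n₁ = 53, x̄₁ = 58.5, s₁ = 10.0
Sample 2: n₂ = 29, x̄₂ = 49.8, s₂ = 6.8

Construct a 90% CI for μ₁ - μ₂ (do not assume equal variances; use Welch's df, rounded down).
(5.59, 11.81)

Difference: x̄₁ - x̄₂ = 8.70
SE = √(s₁²/n₁ + s₂²/n₂) = √(10.0²/53 + 6.8²/29) = 1.8658
df = 76.10 → 76 (Welch–Satterthwaite, rounded down)
t* = 1.665

CI: 8.70 ± 1.665 · 1.8658 = 8.70 ± 3.11 = (5.59, 11.81)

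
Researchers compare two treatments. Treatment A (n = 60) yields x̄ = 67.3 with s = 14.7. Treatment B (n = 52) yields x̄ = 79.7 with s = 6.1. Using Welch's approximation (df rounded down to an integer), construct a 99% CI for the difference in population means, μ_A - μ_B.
(-17.88, -6.92)

Difference: x̄₁ - x̄₂ = -12.40
SE = √(s₁²/n₁ + s₂²/n₂) = √(14.7²/60 + 6.1²/52) = 2.0778
df = 81.07 → 81 (Welch–Satterthwaite, rounded down)
t* = 2.638

CI: -12.40 ± 2.638 · 2.0778 = -12.40 ± 5.48 = (-17.88, -6.92)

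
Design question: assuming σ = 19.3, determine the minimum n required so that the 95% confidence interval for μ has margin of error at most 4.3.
n ≥ 78

For margin E ≤ 4.3:
n ≥ (z* · σ / E)²
n ≥ (1.960 · 19.3 / 4.3)²
n ≥ 77.39

Minimum n = 78 (rounding up)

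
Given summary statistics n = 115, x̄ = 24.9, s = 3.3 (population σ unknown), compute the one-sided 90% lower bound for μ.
μ ≥ 24.50

Lower bound (one-sided):
t* = 1.289 (one-sided for 90%)
Lower bound = x̄ - t* · s/√n = 24.9 - 1.289 · 3.3/√115 = 24.50

We are 90% confident that μ ≥ 24.50.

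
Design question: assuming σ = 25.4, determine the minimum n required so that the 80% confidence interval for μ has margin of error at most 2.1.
n ≥ 241

For margin E ≤ 2.1:
n ≥ (z* · σ / E)²
n ≥ (1.282 · 25.4 / 2.1)²
n ≥ 240.44

Minimum n = 241 (rounding up)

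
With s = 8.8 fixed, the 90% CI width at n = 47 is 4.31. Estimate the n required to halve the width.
n ≈ 188

CI width ∝ 1/√n
To reduce width by factor 2, need √n to grow by 2 → need 2² = 4 times as many samples.

Current: n = 47, width = 4.31
New: n = 188, width ≈ 2.12

Width reduced by factor of 4.31/2.12 = 2.03.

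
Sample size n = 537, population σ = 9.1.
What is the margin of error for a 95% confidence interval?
Margin of error = 0.77

Margin of error = z* · σ/√n
= 1.960 · 9.1/√537
= 1.960 · 9.1/23.1733
= 0.77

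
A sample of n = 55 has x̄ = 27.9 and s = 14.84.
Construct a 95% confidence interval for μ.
(23.89, 31.91)

t-interval (σ unknown):
df = n - 1 = 54
t* = 2.005 for 95% confidence

Margin of error = t* · s/√n = 2.005 · 14.84/√55 = 4.01

CI: (23.89, 31.91)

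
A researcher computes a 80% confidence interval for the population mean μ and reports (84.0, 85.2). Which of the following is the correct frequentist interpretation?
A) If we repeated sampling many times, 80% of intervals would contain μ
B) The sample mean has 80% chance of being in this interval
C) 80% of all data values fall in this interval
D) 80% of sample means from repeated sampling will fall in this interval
A

A) Correct — this is the frequentist long-run coverage interpretation.
B) Wrong — x̄ is observed and sits in the interval by construction.
C) Wrong — a CI is about the parameter μ, not individual data values.
D) Wrong — coverage applies to intervals containing μ, not to future x̄ values.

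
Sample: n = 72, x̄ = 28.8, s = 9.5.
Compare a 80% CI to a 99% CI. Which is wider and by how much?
99% CI is wider by 3.03

df = 71
80% CI: t* = 1.294, (27.35, 30.25), width = 2 · t* · s/√n = 2.90
99% CI: t* = 2.647, (25.84, 31.76), width = 2 · t* · s/√n = 5.93

The 99% CI is wider by 5.93 - 2.90 = 3.03.
Higher confidence requires a wider interval.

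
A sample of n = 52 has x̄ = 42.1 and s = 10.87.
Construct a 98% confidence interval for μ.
(38.48, 45.72)

t-interval (σ unknown):
df = n - 1 = 51
t* = 2.402 for 98% confidence

Margin of error = t* · s/√n = 2.402 · 10.87/√52 = 3.62

CI: (38.48, 45.72)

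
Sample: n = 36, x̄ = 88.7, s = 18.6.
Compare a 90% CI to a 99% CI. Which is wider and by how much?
99% CI is wider by 6.41

df = 35
90% CI: t* = 1.690, (83.46, 93.94), width = 2 · t* · s/√n = 10.48
99% CI: t* = 2.724, (80.26, 97.14), width = 2 · t* · s/√n = 16.89

The 99% CI is wider by 16.89 - 10.48 = 6.41.
Higher confidence requires a wider interval.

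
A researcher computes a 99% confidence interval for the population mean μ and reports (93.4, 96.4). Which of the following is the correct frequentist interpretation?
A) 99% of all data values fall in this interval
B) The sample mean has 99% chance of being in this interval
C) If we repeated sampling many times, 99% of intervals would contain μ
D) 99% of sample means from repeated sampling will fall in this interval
C

A) Wrong — a CI is about the parameter μ, not individual data values.
B) Wrong — x̄ is observed and sits in the interval by construction.
C) Correct — this is the frequentist long-run coverage interpretation.
D) Wrong — coverage applies to intervals containing μ, not to future x̄ values.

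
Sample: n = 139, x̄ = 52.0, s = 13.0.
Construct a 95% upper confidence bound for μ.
μ ≤ 53.83

Upper bound (one-sided):
t* = 1.656 (one-sided for 95%)
Upper bound = x̄ + t* · s/√n = 52.0 + 1.656 · 13.0/√139 = 53.83

We are 95% confident that μ ≤ 53.83.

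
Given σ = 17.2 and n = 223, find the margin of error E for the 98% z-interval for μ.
Margin of error = 2.68

Margin of error = z* · σ/√n
= 2.326 · 17.2/√223
= 2.326 · 17.2/14.9332
= 2.68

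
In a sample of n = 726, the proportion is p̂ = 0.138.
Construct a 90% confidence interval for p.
(0.117, 0.159)

Proportion CI:
SE = √(p̂(1-p̂)/n) = √(0.138 · 0.862 / 726) = 0.01280

z* = 1.645
Margin = z* · SE = 1.645 · 0.01280 = 0.0211

CI: 0.138 ± 0.0211 = (0.117, 0.159)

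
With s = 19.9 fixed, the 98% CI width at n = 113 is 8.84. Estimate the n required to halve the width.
n ≈ 452

CI width ∝ 1/√n
To reduce width by factor 2, need √n to grow by 2 → need 2² = 4 times as many samples.

Current: n = 113, width = 8.84
New: n = 452, width ≈ 4.37

Width reduced by factor of 8.84/4.37 = 2.02.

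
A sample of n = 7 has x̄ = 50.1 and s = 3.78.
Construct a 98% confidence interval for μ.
(45.61, 54.59)

t-interval (σ unknown):
df = n - 1 = 6
t* = 3.143 for 98% confidence

Margin of error = t* · s/√n = 3.143 · 3.78/√7 = 4.49

CI: (45.61, 54.59)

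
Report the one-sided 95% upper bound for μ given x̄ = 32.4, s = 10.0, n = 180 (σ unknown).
μ ≤ 33.63

Upper bound (one-sided):
t* = 1.653 (one-sided for 95%)
Upper bound = x̄ + t* · s/√n = 32.4 + 1.653 · 10.0/√180 = 33.63

We are 95% confident that μ ≤ 33.63.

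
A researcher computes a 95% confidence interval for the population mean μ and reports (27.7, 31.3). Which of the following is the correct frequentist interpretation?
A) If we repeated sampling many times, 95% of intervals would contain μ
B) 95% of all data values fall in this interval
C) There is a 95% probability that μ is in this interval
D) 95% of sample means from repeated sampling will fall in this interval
A

A) Correct — this is the frequentist long-run coverage interpretation.
B) Wrong — a CI is about the parameter μ, not individual data values.
C) Wrong — μ is fixed; the randomness lives in the interval, not in μ.
D) Wrong — coverage applies to intervals containing μ, not to future x̄ values.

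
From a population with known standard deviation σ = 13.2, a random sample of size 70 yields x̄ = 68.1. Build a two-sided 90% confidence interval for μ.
(65.50, 70.70)

z-interval (σ known):
z* = 1.645 for 90% confidence

Margin of error = z* · σ/√n = 1.645 · 13.2/√70 = 2.60

CI: (68.1 - 2.60, 68.1 + 2.60) = (65.50, 70.70)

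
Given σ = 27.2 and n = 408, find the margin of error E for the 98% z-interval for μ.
Margin of error = 3.13

Margin of error = z* · σ/√n
= 2.326 · 27.2/√408
= 2.326 · 27.2/20.1990
= 3.13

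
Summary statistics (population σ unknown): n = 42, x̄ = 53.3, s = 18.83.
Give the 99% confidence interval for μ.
(45.45, 61.15)

t-interval (σ unknown):
df = n - 1 = 41
t* = 2.701 for 99% confidence

Margin of error = t* · s/√n = 2.701 · 18.83/√42 = 7.85

CI: (45.45, 61.15)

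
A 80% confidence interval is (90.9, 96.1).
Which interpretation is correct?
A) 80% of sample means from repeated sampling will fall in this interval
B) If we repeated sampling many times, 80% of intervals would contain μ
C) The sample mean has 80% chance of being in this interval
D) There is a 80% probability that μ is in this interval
B

A) Wrong — coverage applies to intervals containing μ, not to future x̄ values.
B) Correct — this is the frequentist long-run coverage interpretation.
C) Wrong — x̄ is observed and sits in the interval by construction.
D) Wrong — μ is fixed; the randomness lives in the interval, not in μ.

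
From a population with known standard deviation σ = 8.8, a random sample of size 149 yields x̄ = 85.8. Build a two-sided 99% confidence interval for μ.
(83.94, 87.66)

z-interval (σ known):
z* = 2.576 for 99% confidence

Margin of error = z* · σ/√n = 2.576 · 8.8/√149 = 1.86

CI: (85.8 - 1.86, 85.8 + 1.86) = (83.94, 87.66)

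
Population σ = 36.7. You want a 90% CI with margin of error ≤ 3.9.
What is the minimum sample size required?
n ≥ 240

For margin E ≤ 3.9:
n ≥ (z* · σ / E)²
n ≥ (1.645 · 36.7 / 3.9)²
n ≥ 239.63

Minimum n = 240 (rounding up)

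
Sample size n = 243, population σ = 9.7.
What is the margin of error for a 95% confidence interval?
Margin of error = 1.22

Margin of error = z* · σ/√n
= 1.960 · 9.7/√243
= 1.960 · 9.7/15.5885
= 1.22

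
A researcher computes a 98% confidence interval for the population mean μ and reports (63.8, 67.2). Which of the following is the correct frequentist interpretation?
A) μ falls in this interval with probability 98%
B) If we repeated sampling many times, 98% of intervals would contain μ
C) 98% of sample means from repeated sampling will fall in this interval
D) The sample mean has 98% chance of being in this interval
B

A) Wrong — μ is fixed; the randomness lives in the interval, not in μ.
B) Correct — this is the frequentist long-run coverage interpretation.
C) Wrong — coverage applies to intervals containing μ, not to future x̄ values.
D) Wrong — x̄ is observed and sits in the interval by construction.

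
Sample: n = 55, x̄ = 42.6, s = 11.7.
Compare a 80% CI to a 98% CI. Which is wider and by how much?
98% CI is wider by 3.47

df = 54
80% CI: t* = 1.297, (40.55, 44.65), width = 2 · t* · s/√n = 4.09
98% CI: t* = 2.397, (38.82, 46.38), width = 2 · t* · s/√n = 7.56

The 98% CI is wider by 7.56 - 4.09 = 3.47.
Higher confidence requires a wider interval.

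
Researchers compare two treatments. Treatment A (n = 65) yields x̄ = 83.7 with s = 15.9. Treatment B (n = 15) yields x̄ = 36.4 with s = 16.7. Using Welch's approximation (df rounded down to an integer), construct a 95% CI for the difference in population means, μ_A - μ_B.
(37.41, 57.19)

Difference: x̄₁ - x̄₂ = 47.30
SE = √(s₁²/n₁ + s₂²/n₂) = √(15.9²/65 + 16.7²/15) = 4.7415
df = 20.28 → 20 (Welch–Satterthwaite, rounded down)
t* = 2.086

CI: 47.30 ± 2.086 · 4.7415 = 47.30 ± 9.89 = (37.41, 57.19)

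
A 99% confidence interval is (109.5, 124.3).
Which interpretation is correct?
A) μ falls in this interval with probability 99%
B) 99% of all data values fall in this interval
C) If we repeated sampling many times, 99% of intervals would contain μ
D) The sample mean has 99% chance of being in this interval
C

A) Wrong — μ is fixed; the randomness lives in the interval, not in μ.
B) Wrong — a CI is about the parameter μ, not individual data values.
C) Correct — this is the frequentist long-run coverage interpretation.
D) Wrong — x̄ is observed and sits in the interval by construction.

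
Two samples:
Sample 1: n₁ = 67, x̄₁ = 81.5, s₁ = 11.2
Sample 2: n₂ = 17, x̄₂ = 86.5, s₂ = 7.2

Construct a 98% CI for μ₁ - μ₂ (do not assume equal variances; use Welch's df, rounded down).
(-10.39, 0.39)

Difference: x̄₁ - x̄₂ = -5.00
SE = √(s₁²/n₁ + s₂²/n₂) = √(11.2²/67 + 7.2²/17) = 2.2185
df = 38.19 → 38 (Welch–Satterthwaite, rounded down)
t* = 2.429

CI: -5.00 ± 2.429 · 2.2185 = -5.00 ± 5.39 = (-10.39, 0.39)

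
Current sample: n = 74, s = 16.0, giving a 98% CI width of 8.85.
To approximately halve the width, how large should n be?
n ≈ 296

CI width ∝ 1/√n
To reduce width by factor 2, need √n to grow by 2 → need 2² = 4 times as many samples.

Current: n = 74, width = 8.85
New: n = 296, width ≈ 4.35

Width reduced by factor of 8.85/4.35 = 2.03.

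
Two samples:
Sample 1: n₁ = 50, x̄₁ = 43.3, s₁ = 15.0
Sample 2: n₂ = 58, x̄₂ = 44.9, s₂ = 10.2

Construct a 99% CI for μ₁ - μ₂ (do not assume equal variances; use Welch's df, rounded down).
(-8.21, 5.01)

Difference: x̄₁ - x̄₂ = -1.60
SE = √(s₁²/n₁ + s₂²/n₂) = √(15.0²/50 + 10.2²/58) = 2.5087
df = 84.33 → 84 (Welch–Satterthwaite, rounded down)
t* = 2.636

CI: -1.60 ± 2.636 · 2.5087 = -1.60 ± 6.61 = (-8.21, 5.01)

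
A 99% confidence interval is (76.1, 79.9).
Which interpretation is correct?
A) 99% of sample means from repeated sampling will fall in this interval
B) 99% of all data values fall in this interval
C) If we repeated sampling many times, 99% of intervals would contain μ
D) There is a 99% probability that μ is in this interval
C

A) Wrong — coverage applies to intervals containing μ, not to future x̄ values.
B) Wrong — a CI is about the parameter μ, not individual data values.
C) Correct — this is the frequentist long-run coverage interpretation.
D) Wrong — μ is fixed; the randomness lives in the interval, not in μ.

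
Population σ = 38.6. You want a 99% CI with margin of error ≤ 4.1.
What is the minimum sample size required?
n ≥ 589

For margin E ≤ 4.1:
n ≥ (z* · σ / E)²
n ≥ (2.576 · 38.6 / 4.1)²
n ≥ 588.16

Minimum n = 589 (rounding up)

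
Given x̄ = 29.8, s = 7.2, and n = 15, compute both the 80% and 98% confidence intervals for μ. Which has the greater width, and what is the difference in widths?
98% CI is wider by 4.76

df = 14
80% CI: t* = 1.345, (27.30, 32.30), width = 2 · t* · s/√n = 5.00
98% CI: t* = 2.624, (24.92, 34.68), width = 2 · t* · s/√n = 9.76

The 98% CI is wider by 9.76 - 5.00 = 4.76.
Higher confidence requires a wider interval.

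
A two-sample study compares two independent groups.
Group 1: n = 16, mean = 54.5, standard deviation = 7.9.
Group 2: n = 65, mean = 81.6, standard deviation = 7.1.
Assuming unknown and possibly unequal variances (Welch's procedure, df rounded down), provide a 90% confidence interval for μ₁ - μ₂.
(-30.82, -23.38)

Difference: x̄₁ - x̄₂ = -27.10
SE = √(s₁²/n₁ + s₂²/n₂) = √(7.9²/16 + 7.1²/65) = 2.1624
df = 21.36 → 21 (Welch–Satterthwaite, rounded down)
t* = 1.721

CI: -27.10 ± 1.721 · 2.1624 = -27.10 ± 3.72 = (-30.82, -23.38)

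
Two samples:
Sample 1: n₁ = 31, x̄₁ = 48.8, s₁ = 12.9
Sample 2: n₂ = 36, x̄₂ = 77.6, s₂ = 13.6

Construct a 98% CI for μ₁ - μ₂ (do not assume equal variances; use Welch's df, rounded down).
(-36.53, -21.07)

Difference: x̄₁ - x̄₂ = -28.80
SE = √(s₁²/n₁ + s₂²/n₂) = √(12.9²/31 + 13.6²/36) = 3.2413
df = 64.37 → 64 (Welch–Satterthwaite, rounded down)
t* = 2.386

CI: -28.80 ± 2.386 · 3.2413 = -28.80 ± 7.73 = (-36.53, -21.07)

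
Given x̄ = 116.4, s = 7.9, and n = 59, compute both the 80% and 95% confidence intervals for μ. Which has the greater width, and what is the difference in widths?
95% CI is wider by 1.45

df = 58
80% CI: t* = 1.296, (115.07, 117.73), width = 2 · t* · s/√n = 2.67
95% CI: t* = 2.002, (114.34, 118.46), width = 2 · t* · s/√n = 4.12

The 95% CI is wider by 4.12 - 2.67 = 1.45.
Higher confidence requires a wider interval.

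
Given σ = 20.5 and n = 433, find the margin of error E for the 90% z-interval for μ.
Margin of error = 1.62

Margin of error = z* · σ/√n
= 1.645 · 20.5/√433
= 1.645 · 20.5/20.8087
= 1.62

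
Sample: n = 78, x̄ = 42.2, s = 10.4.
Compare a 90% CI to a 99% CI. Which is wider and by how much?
99% CI is wider by 2.30

df = 77
90% CI: t* = 1.665, (40.24, 44.16), width = 2 · t* · s/√n = 3.92
99% CI: t* = 2.641, (39.09, 45.31), width = 2 · t* · s/√n = 6.22

The 99% CI is wider by 6.22 - 3.92 = 2.30.
Higher confidence requires a wider interval.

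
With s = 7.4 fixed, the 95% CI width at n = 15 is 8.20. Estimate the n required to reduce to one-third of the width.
n ≈ 135

CI width ∝ 1/√n
To reduce width by factor 3, need √n to grow by 3 → need 3² = 9 times as many samples.

Current: n = 15, width = 8.20
New: n = 135, width ≈ 2.52

Width reduced by factor of 8.20/2.52 = 3.25.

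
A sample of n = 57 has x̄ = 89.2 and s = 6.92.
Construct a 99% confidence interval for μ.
(86.76, 91.64)

t-interval (σ unknown):
df = n - 1 = 56
t* = 2.667 for 99% confidence

Margin of error = t* · s/√n = 2.667 · 6.92/√57 = 2.44

CI: (86.76, 91.64)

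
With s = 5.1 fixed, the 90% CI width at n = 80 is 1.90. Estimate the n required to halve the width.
n ≈ 320

CI width ∝ 1/√n
To reduce width by factor 2, need √n to grow by 2 → need 2² = 4 times as many samples.

Current: n = 80, width = 1.90
New: n = 320, width ≈ 0.94

Width reduced by factor of 1.90/0.94 = 2.02.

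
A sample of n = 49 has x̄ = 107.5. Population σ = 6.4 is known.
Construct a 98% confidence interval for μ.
(105.37, 109.63)

z-interval (σ known):
z* = 2.326 for 98% confidence

Margin of error = z* · σ/√n = 2.326 · 6.4/√49 = 2.13

CI: (107.5 - 2.13, 107.5 + 2.13) = (105.37, 109.63)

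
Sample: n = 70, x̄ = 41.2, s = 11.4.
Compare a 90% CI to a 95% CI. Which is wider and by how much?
95% CI is wider by 0.90

df = 69
90% CI: t* = 1.667, (38.93, 43.47), width = 2 · t* · s/√n = 4.54
95% CI: t* = 1.995, (38.48, 43.92), width = 2 · t* · s/√n = 5.44

The 95% CI is wider by 5.44 - 4.54 = 0.90.
Higher confidence requires a wider interval.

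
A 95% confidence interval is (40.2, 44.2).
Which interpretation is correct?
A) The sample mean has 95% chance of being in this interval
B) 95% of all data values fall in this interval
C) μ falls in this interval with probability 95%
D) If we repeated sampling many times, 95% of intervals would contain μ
D

A) Wrong — x̄ is observed and sits in the interval by construction.
B) Wrong — a CI is about the parameter μ, not individual data values.
C) Wrong — μ is fixed; the randomness lives in the interval, not in μ.
D) Correct — this is the frequentist long-run coverage interpretation.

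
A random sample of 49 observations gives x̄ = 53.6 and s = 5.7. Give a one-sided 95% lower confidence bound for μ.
μ ≥ 52.23

Lower bound (one-sided):
t* = 1.677 (one-sided for 95%)
Lower bound = x̄ - t* · s/√n = 53.6 - 1.677 · 5.7/√49 = 52.23

We are 95% confident that μ ≥ 52.23.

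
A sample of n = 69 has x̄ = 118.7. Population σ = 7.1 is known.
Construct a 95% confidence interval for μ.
(117.02, 120.38)

z-interval (σ known):
z* = 1.960 for 95% confidence

Margin of error = z* · σ/√n = 1.960 · 7.1/√69 = 1.68

CI: (118.7 - 1.68, 118.7 + 1.68) = (117.02, 120.38)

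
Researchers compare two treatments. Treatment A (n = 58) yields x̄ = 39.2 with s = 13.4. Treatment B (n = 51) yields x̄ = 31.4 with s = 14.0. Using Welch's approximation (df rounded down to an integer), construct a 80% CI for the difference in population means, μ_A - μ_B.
(4.40, 11.20)

Difference: x̄₁ - x̄₂ = 7.80
SE = √(s₁²/n₁ + s₂²/n₂) = √(13.4²/58 + 14.0²/51) = 2.6342
df = 103.87 → 103 (Welch–Satterthwaite, rounded down)
t* = 1.290

CI: 7.80 ± 1.290 · 2.6342 = 7.80 ± 3.40 = (4.40, 11.20)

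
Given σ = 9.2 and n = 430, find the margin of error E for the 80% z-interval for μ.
Margin of error = 0.57

Margin of error = z* · σ/√n
= 1.282 · 9.2/√430
= 1.282 · 9.2/20.7364
= 0.57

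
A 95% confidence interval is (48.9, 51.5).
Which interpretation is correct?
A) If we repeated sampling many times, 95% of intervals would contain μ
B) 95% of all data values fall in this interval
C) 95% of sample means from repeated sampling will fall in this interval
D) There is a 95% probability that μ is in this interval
A

A) Correct — this is the frequentist long-run coverage interpretation.
B) Wrong — a CI is about the parameter μ, not individual data values.
C) Wrong — coverage applies to intervals containing μ, not to future x̄ values.
D) Wrong — μ is fixed; the randomness lives in the interval, not in μ.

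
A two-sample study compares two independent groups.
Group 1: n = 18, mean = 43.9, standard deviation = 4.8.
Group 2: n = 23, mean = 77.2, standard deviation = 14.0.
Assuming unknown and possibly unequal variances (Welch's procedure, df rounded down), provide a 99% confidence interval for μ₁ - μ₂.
(-41.95, -24.65)

Difference: x̄₁ - x̄₂ = -33.30
SE = √(s₁²/n₁ + s₂²/n₂) = √(4.8²/18 + 14.0²/23) = 3.1308
df = 28.28 → 28 (Welch–Satterthwaite, rounded down)
t* = 2.763

CI: -33.30 ± 2.763 · 3.1308 = -33.30 ± 8.65 = (-41.95, -24.65)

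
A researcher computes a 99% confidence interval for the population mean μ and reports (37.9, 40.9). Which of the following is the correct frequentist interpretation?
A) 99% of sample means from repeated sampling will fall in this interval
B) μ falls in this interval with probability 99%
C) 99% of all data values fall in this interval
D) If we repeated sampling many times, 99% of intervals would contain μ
D

A) Wrong — coverage applies to intervals containing μ, not to future x̄ values.
B) Wrong — μ is fixed; the randomness lives in the interval, not in μ.
C) Wrong — a CI is about the parameter μ, not individual data values.
D) Correct — this is the frequentist long-run coverage interpretation.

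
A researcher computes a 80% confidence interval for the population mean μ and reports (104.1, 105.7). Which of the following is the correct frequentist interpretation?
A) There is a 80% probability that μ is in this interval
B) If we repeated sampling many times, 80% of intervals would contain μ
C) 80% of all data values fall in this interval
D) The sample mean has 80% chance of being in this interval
B

A) Wrong — μ is fixed; the randomness lives in the interval, not in μ.
B) Correct — this is the frequentist long-run coverage interpretation.
C) Wrong — a CI is about the parameter μ, not individual data values.
D) Wrong — x̄ is observed and sits in the interval by construction.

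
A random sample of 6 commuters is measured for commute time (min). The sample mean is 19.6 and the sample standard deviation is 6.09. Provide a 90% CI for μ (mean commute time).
(14.59, 24.61)

t-interval (σ unknown):
df = n - 1 = 5
t* = 2.015 for 90% confidence

Margin of error = t* · s/√n = 2.015 · 6.09/√6 = 5.01

CI: (14.59, 24.61)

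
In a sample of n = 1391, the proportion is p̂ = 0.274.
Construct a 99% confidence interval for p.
(0.243, 0.305)

Proportion CI:
SE = √(p̂(1-p̂)/n) = √(0.274 · 0.726 / 1391) = 0.01196

z* = 2.576
Margin = z* · SE = 2.576 · 0.01196 = 0.0308

CI: 0.274 ± 0.0308 = (0.243, 0.305)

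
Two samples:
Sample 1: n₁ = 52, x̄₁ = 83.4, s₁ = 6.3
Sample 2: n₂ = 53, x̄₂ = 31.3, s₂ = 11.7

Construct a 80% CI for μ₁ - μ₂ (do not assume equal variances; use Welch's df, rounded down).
(49.74, 54.46)

Difference: x̄₁ - x̄₂ = 52.10
SE = √(s₁²/n₁ + s₂²/n₂) = √(6.3²/52 + 11.7²/53) = 1.8292
df = 80.14 → 80 (Welch–Satterthwaite, rounded down)
t* = 1.292

CI: 52.10 ± 1.292 · 1.8292 = 52.10 ± 2.36 = (49.74, 54.46)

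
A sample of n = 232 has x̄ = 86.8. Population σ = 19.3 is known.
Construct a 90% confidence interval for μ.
(84.72, 88.88)

z-interval (σ known):
z* = 1.645 for 90% confidence

Margin of error = z* · σ/√n = 1.645 · 19.3/√232 = 2.08

CI: (86.8 - 2.08, 86.8 + 2.08) = (84.72, 88.88)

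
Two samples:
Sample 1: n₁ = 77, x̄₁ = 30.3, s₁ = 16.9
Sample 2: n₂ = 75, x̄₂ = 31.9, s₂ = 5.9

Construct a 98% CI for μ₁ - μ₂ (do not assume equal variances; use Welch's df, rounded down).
(-6.44, 3.24)

Difference: x̄₁ - x̄₂ = -1.60
SE = √(s₁²/n₁ + s₂²/n₂) = √(16.9²/77 + 5.9²/75) = 2.0429
df = 94.69 → 94 (Welch–Satterthwaite, rounded down)
t* = 2.367

CI: -1.60 ± 2.367 · 2.0429 = -1.60 ± 4.84 = (-6.44, 3.24)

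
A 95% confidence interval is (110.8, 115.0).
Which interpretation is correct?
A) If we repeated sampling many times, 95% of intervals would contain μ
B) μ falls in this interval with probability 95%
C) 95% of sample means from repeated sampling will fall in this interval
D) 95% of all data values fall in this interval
A

A) Correct — this is the frequentist long-run coverage interpretation.
B) Wrong — μ is fixed; the randomness lives in the interval, not in μ.
C) Wrong — coverage applies to intervals containing μ, not to future x̄ values.
D) Wrong — a CI is about the parameter μ, not individual data values.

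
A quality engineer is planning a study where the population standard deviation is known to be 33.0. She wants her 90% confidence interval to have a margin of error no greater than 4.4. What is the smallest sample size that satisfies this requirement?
n ≥ 153

For margin E ≤ 4.4:
n ≥ (z* · σ / E)²
n ≥ (1.645 · 33.0 / 4.4)²
n ≥ 152.21

Minimum n = 153 (rounding up)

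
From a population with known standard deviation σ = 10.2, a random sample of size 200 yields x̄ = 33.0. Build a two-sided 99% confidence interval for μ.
(31.14, 34.86)

z-interval (σ known):
z* = 2.576 for 99% confidence

Margin of error = z* · σ/√n = 2.576 · 10.2/√200 = 1.86

CI: (33.0 - 1.86, 33.0 + 1.86) = (31.14, 34.86)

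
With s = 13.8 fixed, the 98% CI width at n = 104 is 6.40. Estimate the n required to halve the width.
n ≈ 416

CI width ∝ 1/√n
To reduce width by factor 2, need √n to grow by 2 → need 2² = 4 times as many samples.

Current: n = 104, width = 6.40
New: n = 416, width ≈ 3.16

Width reduced by factor of 6.40/3.16 = 2.03.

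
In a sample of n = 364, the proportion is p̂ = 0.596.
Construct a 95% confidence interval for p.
(0.546, 0.646)

Proportion CI:
SE = √(p̂(1-p̂)/n) = √(0.596 · 0.404 / 364) = 0.02572

z* = 1.960
Margin = z* · SE = 1.960 · 0.02572 = 0.0504

CI: 0.596 ± 0.0504 = (0.546, 0.646)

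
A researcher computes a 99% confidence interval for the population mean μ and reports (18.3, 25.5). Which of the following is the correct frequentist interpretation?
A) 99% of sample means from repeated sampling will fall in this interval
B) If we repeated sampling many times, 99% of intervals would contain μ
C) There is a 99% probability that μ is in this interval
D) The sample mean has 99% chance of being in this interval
B

A) Wrong — coverage applies to intervals containing μ, not to future x̄ values.
B) Correct — this is the frequentist long-run coverage interpretation.
C) Wrong — μ is fixed; the randomness lives in the interval, not in μ.
D) Wrong — x̄ is observed and sits in the interval by construction.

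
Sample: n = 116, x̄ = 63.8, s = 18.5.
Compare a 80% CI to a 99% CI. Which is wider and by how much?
99% CI is wider by 4.57

df = 115
80% CI: t* = 1.289, (61.59, 66.01), width = 2 · t* · s/√n = 4.43
99% CI: t* = 2.619, (59.30, 68.30), width = 2 · t* · s/√n = 9.00

The 99% CI is wider by 9.00 - 4.43 = 4.57.
Higher confidence requires a wider interval.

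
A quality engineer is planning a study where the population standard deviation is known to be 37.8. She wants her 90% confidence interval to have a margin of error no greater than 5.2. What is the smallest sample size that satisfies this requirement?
n ≥ 143

For margin E ≤ 5.2:
n ≥ (z* · σ / E)²
n ≥ (1.645 · 37.8 / 5.2)²
n ≥ 142.99

Minimum n = 143 (rounding up)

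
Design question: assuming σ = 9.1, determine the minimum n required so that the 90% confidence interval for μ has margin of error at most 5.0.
n ≥ 9

For margin E ≤ 5.0:
n ≥ (z* · σ / E)²
n ≥ (1.645 · 9.1 / 5.0)²
n ≥ 8.96

Minimum n = 9 (rounding up)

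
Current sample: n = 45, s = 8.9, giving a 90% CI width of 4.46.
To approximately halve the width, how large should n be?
n ≈ 180

CI width ∝ 1/√n
To reduce width by factor 2, need √n to grow by 2 → need 2² = 4 times as many samples.

Current: n = 45, width = 4.46
New: n = 180, width ≈ 2.19

Width reduced by factor of 4.46/2.19 = 2.04.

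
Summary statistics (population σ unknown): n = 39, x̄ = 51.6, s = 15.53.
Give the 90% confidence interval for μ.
(47.41, 55.79)

t-interval (σ unknown):
df = n - 1 = 38
t* = 1.686 for 90% confidence

Margin of error = t* · s/√n = 1.686 · 15.53/√39 = 4.19

CI: (47.41, 55.79)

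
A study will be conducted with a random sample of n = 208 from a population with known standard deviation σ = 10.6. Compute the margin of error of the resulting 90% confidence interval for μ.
Margin of error = 1.21

Margin of error = z* · σ/√n
= 1.645 · 10.6/√208
= 1.645 · 10.6/14.4222
= 1.21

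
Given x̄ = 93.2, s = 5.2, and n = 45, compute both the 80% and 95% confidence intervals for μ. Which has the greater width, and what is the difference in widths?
95% CI is wider by 1.10

df = 44
80% CI: t* = 1.301, (92.19, 94.21), width = 2 · t* · s/√n = 2.02
95% CI: t* = 2.015, (91.64, 94.76), width = 2 · t* · s/√n = 3.12

The 95% CI is wider by 3.12 - 2.02 = 1.10.
Higher confidence requires a wider interval.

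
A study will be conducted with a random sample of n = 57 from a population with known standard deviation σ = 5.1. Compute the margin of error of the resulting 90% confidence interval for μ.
Margin of error = 1.11

Margin of error = z* · σ/√n
= 1.645 · 5.1/√57
= 1.645 · 5.1/7.5498
= 1.11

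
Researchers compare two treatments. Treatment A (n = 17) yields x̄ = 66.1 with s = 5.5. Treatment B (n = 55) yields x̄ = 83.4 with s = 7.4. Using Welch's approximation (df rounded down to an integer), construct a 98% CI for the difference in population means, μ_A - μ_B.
(-21.36, -13.24)

Difference: x̄₁ - x̄₂ = -17.30
SE = √(s₁²/n₁ + s₂²/n₂) = √(5.5²/17 + 7.4²/55) = 1.6658
df = 35.61 → 35 (Welch–Satterthwaite, rounded down)
t* = 2.438

CI: -17.30 ± 2.438 · 1.6658 = -17.30 ± 4.06 = (-21.36, -13.24)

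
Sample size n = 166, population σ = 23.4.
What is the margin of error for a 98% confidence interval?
Margin of error = 4.22

Margin of error = z* · σ/√n
= 2.326 · 23.4/√166
= 2.326 · 23.4/12.8841
= 4.22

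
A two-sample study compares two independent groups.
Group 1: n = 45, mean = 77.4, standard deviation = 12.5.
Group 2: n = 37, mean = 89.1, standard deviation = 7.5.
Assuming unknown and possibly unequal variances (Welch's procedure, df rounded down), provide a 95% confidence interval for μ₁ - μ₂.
(-16.15, -7.25)

Difference: x̄₁ - x̄₂ = -11.70
SE = √(s₁²/n₁ + s₂²/n₂) = √(12.5²/45 + 7.5²/37) = 2.2344
df = 73.70 → 73 (Welch–Satterthwaite, rounded down)
t* = 1.993

CI: -11.70 ± 1.993 · 2.2344 = -11.70 ± 4.45 = (-16.15, -7.25)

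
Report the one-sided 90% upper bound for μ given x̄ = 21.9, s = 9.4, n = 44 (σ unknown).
μ ≤ 23.75

Upper bound (one-sided):
t* = 1.302 (one-sided for 90%)
Upper bound = x̄ + t* · s/√n = 21.9 + 1.302 · 9.4/√44 = 23.75

We are 90% confident that μ ≤ 23.75.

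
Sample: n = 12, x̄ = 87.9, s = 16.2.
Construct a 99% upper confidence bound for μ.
μ ≤ 100.61

Upper bound (one-sided):
t* = 2.718 (one-sided for 99%)
Upper bound = x̄ + t* · s/√n = 87.9 + 2.718 · 16.2/√12 = 100.61

We are 99% confident that μ ≤ 100.61.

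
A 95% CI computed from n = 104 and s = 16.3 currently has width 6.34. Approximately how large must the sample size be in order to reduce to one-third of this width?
n ≈ 936

CI width ∝ 1/√n
To reduce width by factor 3, need √n to grow by 3 → need 3² = 9 times as many samples.

Current: n = 104, width = 6.34
New: n = 936, width ≈ 2.09

Width reduced by factor of 6.34/2.09 = 3.03.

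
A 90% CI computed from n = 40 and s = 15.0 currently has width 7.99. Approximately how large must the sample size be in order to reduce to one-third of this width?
n ≈ 360

CI width ∝ 1/√n
To reduce width by factor 3, need √n to grow by 3 → need 3² = 9 times as many samples.

Current: n = 40, width = 7.99
New: n = 360, width ≈ 2.61

Width reduced by factor of 7.99/2.61 = 3.06.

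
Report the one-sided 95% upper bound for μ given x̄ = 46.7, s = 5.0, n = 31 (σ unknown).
μ ≤ 48.22

Upper bound (one-sided):
t* = 1.697 (one-sided for 95%)
Upper bound = x̄ + t* · s/√n = 46.7 + 1.697 · 5.0/√31 = 48.22

We are 95% confident that μ ≤ 48.22.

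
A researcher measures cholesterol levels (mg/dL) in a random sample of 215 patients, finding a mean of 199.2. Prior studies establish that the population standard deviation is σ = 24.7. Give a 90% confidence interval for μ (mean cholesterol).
(196.43, 201.97)

z-interval (σ known):
z* = 1.645 for 90% confidence

Margin of error = z* · σ/√n = 1.645 · 24.7/√215 = 2.77

CI: (199.2 - 2.77, 199.2 + 2.77) = (196.43, 201.97)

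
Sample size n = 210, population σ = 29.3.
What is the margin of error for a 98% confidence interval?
Margin of error = 4.70

Margin of error = z* · σ/√n
= 2.326 · 29.3/√210
= 2.326 · 29.3/14.4914
= 4.70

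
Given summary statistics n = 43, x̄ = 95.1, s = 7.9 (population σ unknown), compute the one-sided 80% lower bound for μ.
μ ≥ 94.08

Lower bound (one-sided):
t* = 0.850 (one-sided for 80%)
Lower bound = x̄ - t* · s/√n = 95.1 - 0.850 · 7.9/√43 = 94.08

We are 80% confident that μ ≥ 94.08.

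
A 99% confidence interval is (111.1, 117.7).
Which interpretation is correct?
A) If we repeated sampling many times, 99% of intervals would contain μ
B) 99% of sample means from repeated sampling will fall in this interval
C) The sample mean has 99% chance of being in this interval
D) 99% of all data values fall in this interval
A

A) Correct — this is the frequentist long-run coverage interpretation.
B) Wrong — coverage applies to intervals containing μ, not to future x̄ values.
C) Wrong — x̄ is observed and sits in the interval by construction.
D) Wrong — a CI is about the parameter μ, not individual data values.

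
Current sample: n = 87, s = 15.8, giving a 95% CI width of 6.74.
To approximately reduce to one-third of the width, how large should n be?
n ≈ 783

CI width ∝ 1/√n
To reduce width by factor 3, need √n to grow by 3 → need 3² = 9 times as many samples.

Current: n = 87, width = 6.74
New: n = 783, width ≈ 2.22

Width reduced by factor of 6.74/2.22 = 3.04.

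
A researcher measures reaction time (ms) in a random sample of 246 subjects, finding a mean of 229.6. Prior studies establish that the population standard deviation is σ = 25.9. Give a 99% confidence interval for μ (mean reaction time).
(225.35, 233.85)

z-interval (σ known):
z* = 2.576 for 99% confidence

Margin of error = z* · σ/√n = 2.576 · 25.9/√246 = 4.25

CI: (229.6 - 4.25, 229.6 + 4.25) = (225.35, 233.85)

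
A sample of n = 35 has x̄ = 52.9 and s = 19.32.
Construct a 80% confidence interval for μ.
(48.63, 57.17)

t-interval (σ unknown):
df = n - 1 = 34
t* = 1.307 for 80% confidence

Margin of error = t* · s/√n = 1.307 · 19.32/√35 = 4.27

CI: (48.63, 57.17)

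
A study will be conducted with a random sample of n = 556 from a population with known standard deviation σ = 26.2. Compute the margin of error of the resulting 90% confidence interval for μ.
Margin of error = 1.83

Margin of error = z* · σ/√n
= 1.645 · 26.2/√556
= 1.645 · 26.2/23.5797
= 1.83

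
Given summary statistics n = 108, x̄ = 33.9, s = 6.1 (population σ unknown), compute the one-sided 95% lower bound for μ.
μ ≥ 32.93

Lower bound (one-sided):
t* = 1.659 (one-sided for 95%)
Lower bound = x̄ - t* · s/√n = 33.9 - 1.659 · 6.1/√108 = 32.93

We are 95% confident that μ ≥ 32.93.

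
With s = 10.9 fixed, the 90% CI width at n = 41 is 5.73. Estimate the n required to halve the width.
n ≈ 164

CI width ∝ 1/√n
To reduce width by factor 2, need √n to grow by 2 → need 2² = 4 times as many samples.

Current: n = 41, width = 5.73
New: n = 164, width ≈ 2.82

Width reduced by factor of 5.73/2.82 = 2.03.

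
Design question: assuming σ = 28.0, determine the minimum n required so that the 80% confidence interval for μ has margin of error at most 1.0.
n ≥ 1289

For margin E ≤ 1.0:
n ≥ (z* · σ / E)²
n ≥ (1.282 · 28.0 / 1.0)²
n ≥ 1288.52

Minimum n = 1289 (rounding up)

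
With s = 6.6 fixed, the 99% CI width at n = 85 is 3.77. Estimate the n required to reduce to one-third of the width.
n ≈ 765

CI width ∝ 1/√n
To reduce width by factor 3, need √n to grow by 3 → need 3² = 9 times as many samples.

Current: n = 85, width = 3.77
New: n = 765, width ≈ 1.23

Width reduced by factor of 3.77/1.23 = 3.07.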